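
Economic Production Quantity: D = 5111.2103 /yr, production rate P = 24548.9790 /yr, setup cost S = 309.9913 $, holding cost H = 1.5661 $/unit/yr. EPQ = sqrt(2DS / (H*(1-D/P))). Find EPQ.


1 - D/P = 1 - 0.2082 = 0.7918
H*(1-D/P) = 1.2400
2DS = 3168861.4509
EPQ = sqrt(2555469.9962) = 1598.5837

1598.5837 units


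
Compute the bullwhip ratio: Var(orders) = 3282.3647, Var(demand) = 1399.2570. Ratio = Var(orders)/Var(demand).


BW = 3282.3647 / 1399.2570 = 2.3458

2.3458


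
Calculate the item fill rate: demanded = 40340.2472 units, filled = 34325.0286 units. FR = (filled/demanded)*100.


FR = 34325.0286 / 40340.2472 * 100 = 85.0888

85.0888%


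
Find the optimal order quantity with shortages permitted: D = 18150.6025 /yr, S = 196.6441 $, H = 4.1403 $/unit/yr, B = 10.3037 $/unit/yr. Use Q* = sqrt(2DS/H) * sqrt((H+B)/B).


sqrt(2DS/H) = 1313.0615
sqrt((H+B)/B) = 1.1840
Q* = 1313.0615 * 1.1840 = 1554.6485

1554.6485 units


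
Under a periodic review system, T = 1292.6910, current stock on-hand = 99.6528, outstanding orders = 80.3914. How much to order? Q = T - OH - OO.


Inventory position = OH + OO = 99.6528 + 80.3914 = 180.0442
Q = 1292.6910 - 180.0442 = 1112.6468

1112.6468 units


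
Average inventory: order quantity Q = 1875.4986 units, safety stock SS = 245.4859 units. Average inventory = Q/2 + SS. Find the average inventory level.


Q/2 = 937.7493
Avg = 937.7493 + 245.4859 = 1183.2352

1183.2352 units


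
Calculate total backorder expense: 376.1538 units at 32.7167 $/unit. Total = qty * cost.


Total = 376.1538 * 32.7167 = 12306.5110

12306.5110 $


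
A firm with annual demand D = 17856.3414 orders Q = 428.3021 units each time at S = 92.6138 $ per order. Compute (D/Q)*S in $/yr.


Number of orders = D/Q = 41.6910
Cost = 41.6910 * 92.6138 = 3861.1616

3861.1616 $/yr


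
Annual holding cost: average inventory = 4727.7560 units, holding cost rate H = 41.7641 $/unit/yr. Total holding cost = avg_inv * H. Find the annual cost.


Cost = 4727.7560 * 41.7641 = 197450.4744

197450.4744 $/yr


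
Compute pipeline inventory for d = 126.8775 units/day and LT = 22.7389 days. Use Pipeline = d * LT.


Pipeline = 126.8775 * 22.7389 = 2885.0548

2885.0548 units


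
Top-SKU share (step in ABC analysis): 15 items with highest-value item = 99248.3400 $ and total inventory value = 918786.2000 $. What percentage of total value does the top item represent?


Top item = 99248.3400
Total = 918786.2000
Percentage = 99248.3400 / 918786.2000 * 100 = 10.8021

10.8021%


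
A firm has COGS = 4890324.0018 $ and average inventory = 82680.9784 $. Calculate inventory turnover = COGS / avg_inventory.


Turnover = 4890324.0018 / 82680.9784 = 59.1469

59.1469


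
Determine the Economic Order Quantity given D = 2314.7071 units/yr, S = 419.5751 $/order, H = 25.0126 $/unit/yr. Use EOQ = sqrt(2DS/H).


2*D*S = 2 * 2314.7071 * 419.5751 = 1942386.9259
2*D*S/H = 77656.3382
EOQ = sqrt(77656.3382) = 278.6689

278.6689 units


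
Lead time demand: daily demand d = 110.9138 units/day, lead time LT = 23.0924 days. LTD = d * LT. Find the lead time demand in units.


LTD = 110.9138 * 23.0924 = 2561.2658

2561.2658 units


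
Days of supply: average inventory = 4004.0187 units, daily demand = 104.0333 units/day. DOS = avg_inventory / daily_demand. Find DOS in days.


DOS = 4004.0187 / 104.0333 = 38.4879

38.4879 days


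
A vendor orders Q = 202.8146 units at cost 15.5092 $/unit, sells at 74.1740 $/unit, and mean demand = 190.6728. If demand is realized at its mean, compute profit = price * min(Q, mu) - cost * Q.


Sales at mu = min(202.8146, 190.6728) = 190.6728
Revenue = 74.1740 * 190.6728 = 14142.9643
Total cost = 15.5092 * 202.8146 = 3145.4922
Profit = 14142.9643 - 3145.4922 = 10997.4721

10997.4721 $


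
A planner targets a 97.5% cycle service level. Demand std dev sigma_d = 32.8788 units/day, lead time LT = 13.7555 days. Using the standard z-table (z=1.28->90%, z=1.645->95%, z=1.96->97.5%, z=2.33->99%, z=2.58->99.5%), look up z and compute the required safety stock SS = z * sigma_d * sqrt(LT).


From the table, SL = 97.5% corresponds to z = 1.96
sqrt(LT) = sqrt(13.7555) = 3.7088
SS = 1.96 * 32.8788 * 3.7088 = 239.0068

239.0068 units


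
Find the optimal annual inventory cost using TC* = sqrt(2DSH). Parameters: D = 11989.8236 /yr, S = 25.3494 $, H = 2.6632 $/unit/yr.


2*D*S*H = 1618878.5018
TC* = sqrt(1618878.5018) = 1272.3516

1272.3516 $/yr


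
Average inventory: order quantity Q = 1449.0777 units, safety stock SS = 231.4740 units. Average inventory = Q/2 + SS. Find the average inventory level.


Q/2 = 724.5389
Avg = 724.5389 + 231.4740 = 956.0129

956.0129 units


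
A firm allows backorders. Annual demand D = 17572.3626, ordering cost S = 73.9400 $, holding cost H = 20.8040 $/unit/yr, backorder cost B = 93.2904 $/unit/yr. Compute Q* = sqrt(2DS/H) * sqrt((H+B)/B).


sqrt(2DS/H) = 353.4243
sqrt((H+B)/B) = 1.1059
Q* = 353.4243 * 1.1059 = 390.8500

390.8500 units


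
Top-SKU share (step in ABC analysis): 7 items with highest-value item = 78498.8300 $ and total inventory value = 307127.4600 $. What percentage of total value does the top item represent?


Top item = 78498.8300
Total = 307127.4600
Percentage = 78498.8300 / 307127.4600 * 100 = 25.5590

25.5590%


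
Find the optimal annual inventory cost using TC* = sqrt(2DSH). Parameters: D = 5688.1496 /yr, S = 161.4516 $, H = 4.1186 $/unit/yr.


2*D*S*H = 7564722.0262
TC* = sqrt(7564722.0262) = 2750.4040

2750.4040 $/yr


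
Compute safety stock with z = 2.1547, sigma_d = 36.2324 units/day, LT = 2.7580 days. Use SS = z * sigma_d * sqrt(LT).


sqrt(LT) = sqrt(2.7580) = 1.6607
SS = 2.1547 * 36.2324 * 1.6607 = 129.6525

129.6525 units


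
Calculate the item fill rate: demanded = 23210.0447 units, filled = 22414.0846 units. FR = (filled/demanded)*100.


FR = 22414.0846 / 23210.0447 * 100 = 96.5706

96.5706%


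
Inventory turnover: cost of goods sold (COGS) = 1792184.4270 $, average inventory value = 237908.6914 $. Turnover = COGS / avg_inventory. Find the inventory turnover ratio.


Turnover = 1792184.4270 / 237908.6914 = 7.5331

7.5331


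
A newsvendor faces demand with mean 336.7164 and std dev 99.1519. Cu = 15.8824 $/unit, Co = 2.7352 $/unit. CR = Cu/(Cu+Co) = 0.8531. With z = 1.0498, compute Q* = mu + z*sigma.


CR = Cu/(Cu+Co) = 15.8824/(15.8824+2.7352) = 0.8531
z = 1.0498
Q* = 336.7164 + 1.0498 * 99.1519 = 440.8061

440.8061 units


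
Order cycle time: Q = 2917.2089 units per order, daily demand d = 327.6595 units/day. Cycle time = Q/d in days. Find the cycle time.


Cycle = 2917.2089 / 327.6595 = 8.9032

8.9032 days


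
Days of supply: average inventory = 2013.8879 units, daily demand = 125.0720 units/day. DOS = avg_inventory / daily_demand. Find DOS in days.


DOS = 2013.8879 / 125.0720 = 16.1018

16.1018 days


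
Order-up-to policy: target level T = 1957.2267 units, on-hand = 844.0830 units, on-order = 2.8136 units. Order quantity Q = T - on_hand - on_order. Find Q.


Inventory position = OH + OO = 844.0830 + 2.8136 = 846.8966
Q = 1957.2267 - 846.8966 = 1110.3301

1110.3301 units


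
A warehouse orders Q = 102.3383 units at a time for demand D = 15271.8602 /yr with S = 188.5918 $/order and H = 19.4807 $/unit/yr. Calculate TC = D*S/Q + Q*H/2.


Ordering cost = D*S/Q = 28143.3989
Holding cost = Q*H/2 = 996.8109
TC = 28143.3989 + 996.8109 = 29140.2098

29140.2098 $/yr


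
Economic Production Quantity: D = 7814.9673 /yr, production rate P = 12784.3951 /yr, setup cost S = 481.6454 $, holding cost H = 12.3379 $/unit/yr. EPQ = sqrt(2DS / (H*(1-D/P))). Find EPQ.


1 - D/P = 1 - 0.6113 = 0.3887
H*(1-D/P) = 4.7959
2DS = 7528086.1024
EPQ = sqrt(1569701.7070) = 1252.8774

1252.8774 units


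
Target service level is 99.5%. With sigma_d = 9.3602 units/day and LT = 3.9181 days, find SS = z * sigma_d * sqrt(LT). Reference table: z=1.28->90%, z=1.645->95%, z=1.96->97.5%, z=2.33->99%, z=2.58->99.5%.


From the table, SL = 99.5% corresponds to z = 2.58
sqrt(LT) = sqrt(3.9181) = 1.9794
SS = 2.58 * 9.3602 * 1.9794 = 47.8016

47.8016 units


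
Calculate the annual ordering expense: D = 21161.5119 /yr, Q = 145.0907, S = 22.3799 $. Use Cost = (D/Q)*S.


Number of orders = D/Q = 145.8502
Cost = 145.8502 * 22.3799 = 3264.1136

3264.1136 $/yr


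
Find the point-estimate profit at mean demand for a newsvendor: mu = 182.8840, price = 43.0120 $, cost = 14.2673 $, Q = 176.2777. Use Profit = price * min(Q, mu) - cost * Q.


Sales at mu = min(176.2777, 182.8840) = 176.2777
Revenue = 43.0120 * 176.2777 = 7582.0564
Total cost = 14.2673 * 176.2777 = 2515.0068
Profit = 7582.0564 - 2515.0068 = 5067.0496

5067.0496 $


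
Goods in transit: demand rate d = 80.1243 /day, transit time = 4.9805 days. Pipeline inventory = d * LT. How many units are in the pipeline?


Pipeline = 80.1243 * 4.9805 = 399.0591

399.0591 units


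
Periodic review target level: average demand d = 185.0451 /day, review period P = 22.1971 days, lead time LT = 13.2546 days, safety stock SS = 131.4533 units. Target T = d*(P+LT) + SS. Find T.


P + LT = 35.4517
d*(P+LT) = 185.0451 * 35.4517 = 6560.1634
T = 6560.1634 + 131.4533 = 6691.6167

6691.6167 units


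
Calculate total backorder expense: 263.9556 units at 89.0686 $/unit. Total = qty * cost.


Total = 263.9556 * 89.0686 = 23510.1558

23510.1558 $


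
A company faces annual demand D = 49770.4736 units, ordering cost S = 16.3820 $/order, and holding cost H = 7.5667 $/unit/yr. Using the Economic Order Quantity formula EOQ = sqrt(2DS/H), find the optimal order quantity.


2*D*S = 2 * 49770.4736 * 16.3820 = 1630679.7970
2*D*S/H = 215507.3938
EOQ = sqrt(215507.3938) = 464.2277

464.2277 units


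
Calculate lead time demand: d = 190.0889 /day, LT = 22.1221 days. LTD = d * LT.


LTD = 190.0889 * 22.1221 = 4205.1657

4205.1657 units


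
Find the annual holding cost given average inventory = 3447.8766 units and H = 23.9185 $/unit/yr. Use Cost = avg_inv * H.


Cost = 3447.8766 * 23.9185 = 82468.0365

82468.0365 $/yr


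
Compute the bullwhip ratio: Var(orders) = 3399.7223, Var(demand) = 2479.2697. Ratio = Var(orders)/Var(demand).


BW = 3399.7223 / 2479.2697 = 1.3713

1.3713


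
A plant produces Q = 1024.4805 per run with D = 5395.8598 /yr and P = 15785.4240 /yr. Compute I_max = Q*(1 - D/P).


D/P = 0.3418
1 - D/P = 0.6582
I_max = 1024.4805 * 0.6582 = 674.2870

674.2870 units


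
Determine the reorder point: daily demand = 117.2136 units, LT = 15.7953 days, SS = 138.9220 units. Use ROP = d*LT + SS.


d*LT = 117.2136 * 15.7953 = 1851.4240
ROP = 1851.4240 + 138.9220 = 1990.3460

1990.3460 units


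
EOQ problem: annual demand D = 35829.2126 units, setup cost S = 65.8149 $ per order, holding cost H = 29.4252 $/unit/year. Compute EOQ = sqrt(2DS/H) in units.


2*D*S = 2 * 35829.2126 * 65.8149 = 4716192.0887
2*D*S/H = 160277.3163
EOQ = sqrt(160277.3163) = 400.3465

400.3465 units


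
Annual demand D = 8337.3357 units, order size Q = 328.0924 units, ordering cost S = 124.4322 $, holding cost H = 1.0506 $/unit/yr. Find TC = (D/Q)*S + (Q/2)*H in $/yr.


Ordering cost = D*S/Q = 3162.0148
Holding cost = Q*H/2 = 172.3469
TC = 3162.0148 + 172.3469 = 3334.3617

3334.3617 $/yr


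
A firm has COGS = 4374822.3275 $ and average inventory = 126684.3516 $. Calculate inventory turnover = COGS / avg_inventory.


Turnover = 4374822.3275 / 126684.3516 = 34.5332

34.5332


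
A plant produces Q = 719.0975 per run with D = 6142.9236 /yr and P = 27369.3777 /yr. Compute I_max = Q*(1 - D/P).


D/P = 0.2244
1 - D/P = 0.7756
I_max = 719.0975 * 0.7756 = 557.6996

557.6996 units


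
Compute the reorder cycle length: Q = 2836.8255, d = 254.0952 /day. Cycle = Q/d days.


Cycle = 2836.8255 / 254.0952 = 11.1644

11.1644 days


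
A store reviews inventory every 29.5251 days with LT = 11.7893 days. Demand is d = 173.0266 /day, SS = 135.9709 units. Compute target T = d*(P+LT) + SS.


P + LT = 41.3144
d*(P+LT) = 173.0266 * 41.3144 = 7148.4902
T = 7148.4902 + 135.9709 = 7284.4611

7284.4611 units


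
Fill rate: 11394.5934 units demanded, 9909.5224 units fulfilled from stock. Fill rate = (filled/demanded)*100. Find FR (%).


FR = 9909.5224 / 11394.5934 * 100 = 86.9669

86.9669%


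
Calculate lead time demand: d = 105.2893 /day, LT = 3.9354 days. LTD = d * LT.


LTD = 105.2893 * 3.9354 = 414.3555

414.3555 units


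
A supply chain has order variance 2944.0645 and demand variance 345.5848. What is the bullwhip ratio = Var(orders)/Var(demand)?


BW = 2944.0645 / 345.5848 = 8.5191

8.5191


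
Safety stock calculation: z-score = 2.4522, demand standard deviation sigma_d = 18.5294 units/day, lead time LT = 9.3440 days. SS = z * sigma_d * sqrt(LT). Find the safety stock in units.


sqrt(LT) = sqrt(9.3440) = 3.0568
SS = 2.4522 * 18.5294 * 3.0568 = 138.8941

138.8941 units


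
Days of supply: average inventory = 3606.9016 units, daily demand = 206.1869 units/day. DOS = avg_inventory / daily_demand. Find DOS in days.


DOS = 3606.9016 / 206.1869 = 17.4934

17.4934 days


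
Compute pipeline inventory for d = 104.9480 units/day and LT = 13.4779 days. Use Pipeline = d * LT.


Pipeline = 104.9480 * 13.4779 = 1414.4786

1414.4786 units


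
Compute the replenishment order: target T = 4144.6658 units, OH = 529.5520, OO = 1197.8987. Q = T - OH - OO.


Inventory position = OH + OO = 529.5520 + 1197.8987 = 1727.4507
Q = 4144.6658 - 1727.4507 = 2417.2151

2417.2151 units


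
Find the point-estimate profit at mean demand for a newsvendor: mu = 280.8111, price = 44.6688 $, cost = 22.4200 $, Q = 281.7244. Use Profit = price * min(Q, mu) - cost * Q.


Sales at mu = min(281.7244, 280.8111) = 280.8111
Revenue = 44.6688 * 280.8111 = 12543.4949
Total cost = 22.4200 * 281.7244 = 6316.2610
Profit = 12543.4949 - 6316.2610 = 6227.2338

6227.2338 $


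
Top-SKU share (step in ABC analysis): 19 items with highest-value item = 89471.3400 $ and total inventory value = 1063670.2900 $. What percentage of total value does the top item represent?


Top item = 89471.3400
Total = 1063670.2900
Percentage = 89471.3400 / 1063670.2900 * 100 = 8.4116

8.4116%


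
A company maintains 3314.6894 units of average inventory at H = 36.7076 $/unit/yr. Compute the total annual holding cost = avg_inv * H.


Cost = 3314.6894 * 36.7076 = 121674.2926

121674.2926 $/yr


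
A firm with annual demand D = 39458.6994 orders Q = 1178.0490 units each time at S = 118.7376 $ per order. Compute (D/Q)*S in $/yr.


Number of orders = D/Q = 33.4950
Cost = 33.4950 * 118.7376 = 3977.1107

3977.1107 $/yr


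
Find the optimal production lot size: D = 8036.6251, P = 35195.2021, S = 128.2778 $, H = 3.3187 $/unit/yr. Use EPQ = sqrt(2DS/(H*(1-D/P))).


1 - D/P = 1 - 0.2283 = 0.7717
H*(1-D/P) = 2.5609
2DS = 2061841.1745
EPQ = sqrt(805125.6546) = 897.2879

897.2879 units


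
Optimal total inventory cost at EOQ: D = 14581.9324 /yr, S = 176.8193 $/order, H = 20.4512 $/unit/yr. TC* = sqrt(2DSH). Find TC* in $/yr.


2*D*S*H = 105461401.6373
TC* = sqrt(105461401.6373) = 10269.4402

10269.4402 $/yr


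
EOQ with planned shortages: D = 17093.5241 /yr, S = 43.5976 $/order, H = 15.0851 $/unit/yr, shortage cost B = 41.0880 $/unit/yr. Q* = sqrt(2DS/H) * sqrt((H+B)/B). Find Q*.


sqrt(2DS/H) = 314.3316
sqrt((H+B)/B) = 1.1692
Q* = 314.3316 * 1.1692 = 367.5316

367.5316 units


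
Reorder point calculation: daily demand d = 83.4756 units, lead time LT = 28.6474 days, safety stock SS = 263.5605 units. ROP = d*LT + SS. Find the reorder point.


d*LT = 83.4756 * 28.6474 = 2391.3589
ROP = 2391.3589 + 263.5605 = 2654.9194

2654.9194 units


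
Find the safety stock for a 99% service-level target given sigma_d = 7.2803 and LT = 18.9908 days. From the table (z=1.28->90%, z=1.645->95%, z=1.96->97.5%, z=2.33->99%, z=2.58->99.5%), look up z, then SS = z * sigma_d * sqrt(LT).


From the table, SL = 99% corresponds to z = 2.33
sqrt(LT) = sqrt(18.9908) = 4.3578
SS = 2.33 * 7.2803 * 4.3578 = 73.9225

73.9225 units


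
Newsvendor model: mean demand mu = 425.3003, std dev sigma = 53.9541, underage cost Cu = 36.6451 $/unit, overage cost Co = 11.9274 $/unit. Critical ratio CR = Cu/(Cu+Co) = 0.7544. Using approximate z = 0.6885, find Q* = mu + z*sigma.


CR = Cu/(Cu+Co) = 36.6451/(36.6451+11.9274) = 0.7544
z = 0.6885
Q* = 425.3003 + 0.6885 * 53.9541 = 462.4477

462.4477 units


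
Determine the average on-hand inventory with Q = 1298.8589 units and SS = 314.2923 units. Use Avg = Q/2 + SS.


Q/2 = 649.4294
Avg = 649.4294 + 314.2923 = 963.7217

963.7217 units


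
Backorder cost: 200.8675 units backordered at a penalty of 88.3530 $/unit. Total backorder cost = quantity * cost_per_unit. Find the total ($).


Total = 200.8675 * 88.3530 = 17747.2462

17747.2462 $


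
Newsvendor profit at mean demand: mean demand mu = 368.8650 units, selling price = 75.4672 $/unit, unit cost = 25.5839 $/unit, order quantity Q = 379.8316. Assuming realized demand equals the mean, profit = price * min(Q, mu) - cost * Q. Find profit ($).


Sales at mu = min(379.8316, 368.8650) = 368.8650
Revenue = 75.4672 * 368.8650 = 27837.2087
Total cost = 25.5839 * 379.8316 = 9717.5737
Profit = 27837.2087 - 9717.5737 = 18119.6351

18119.6351 $


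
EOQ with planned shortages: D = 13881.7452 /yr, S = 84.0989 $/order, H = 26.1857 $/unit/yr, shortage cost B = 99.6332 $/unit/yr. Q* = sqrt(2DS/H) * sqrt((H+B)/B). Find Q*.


sqrt(2DS/H) = 298.6071
sqrt((H+B)/B) = 1.1238
Q* = 298.6071 * 1.1238 = 335.5606

335.5606 units


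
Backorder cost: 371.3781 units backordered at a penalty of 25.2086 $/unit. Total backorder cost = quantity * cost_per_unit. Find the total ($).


Total = 371.3781 * 25.2086 = 9361.9220

9361.9220 $


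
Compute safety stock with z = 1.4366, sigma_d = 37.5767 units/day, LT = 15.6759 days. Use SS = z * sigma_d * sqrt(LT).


sqrt(LT) = sqrt(15.6759) = 3.9593
SS = 1.4366 * 37.5767 * 3.9593 = 213.7326

213.7326 units


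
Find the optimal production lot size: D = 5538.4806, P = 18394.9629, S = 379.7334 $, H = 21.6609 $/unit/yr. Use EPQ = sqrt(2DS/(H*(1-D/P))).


1 - D/P = 1 - 0.3011 = 0.6989
H*(1-D/P) = 15.1391
2DS = 4206292.1381
EPQ = sqrt(277843.1505) = 527.1083

527.1083 units


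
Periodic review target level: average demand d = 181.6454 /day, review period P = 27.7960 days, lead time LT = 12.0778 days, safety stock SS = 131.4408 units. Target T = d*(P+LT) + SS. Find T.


P + LT = 39.8738
d*(P+LT) = 181.6454 * 39.8738 = 7242.8924
T = 7242.8924 + 131.4408 = 7374.3332

7374.3332 units


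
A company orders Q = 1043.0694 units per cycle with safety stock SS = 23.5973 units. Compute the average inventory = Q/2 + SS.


Q/2 = 521.5347
Avg = 521.5347 + 23.5973 = 545.1320

545.1320 units


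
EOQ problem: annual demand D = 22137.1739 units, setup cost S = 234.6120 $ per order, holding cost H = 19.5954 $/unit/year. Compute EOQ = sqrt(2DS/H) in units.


2*D*S = 2 * 22137.1739 * 234.6120 = 10387293.2861
2*D*S/H = 530088.3517
EOQ = sqrt(530088.3517) = 728.0717

728.0717 units


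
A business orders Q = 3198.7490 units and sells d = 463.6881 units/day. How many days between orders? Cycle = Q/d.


Cycle = 3198.7490 / 463.6881 = 6.8985

6.8985 days


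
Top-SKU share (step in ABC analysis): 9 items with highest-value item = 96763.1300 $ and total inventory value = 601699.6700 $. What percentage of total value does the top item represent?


Top item = 96763.1300
Total = 601699.6700
Percentage = 96763.1300 / 601699.6700 * 100 = 16.0816

16.0816%


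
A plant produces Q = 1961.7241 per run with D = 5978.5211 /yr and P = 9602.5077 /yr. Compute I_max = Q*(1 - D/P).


D/P = 0.6226
1 - D/P = 0.3774
I_max = 1961.7241 * 0.3774 = 740.3547

740.3547 units


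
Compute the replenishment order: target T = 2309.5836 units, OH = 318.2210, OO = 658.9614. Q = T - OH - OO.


Inventory position = OH + OO = 318.2210 + 658.9614 = 977.1824
Q = 2309.5836 - 977.1824 = 1332.4012

1332.4012 units


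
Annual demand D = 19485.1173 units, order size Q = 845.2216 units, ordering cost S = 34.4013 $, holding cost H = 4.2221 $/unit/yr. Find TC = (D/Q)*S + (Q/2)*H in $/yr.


Ordering cost = D*S/Q = 793.0623
Holding cost = Q*H/2 = 1784.3051
TC = 793.0623 + 1784.3051 = 2577.3673

2577.3673 $/yr


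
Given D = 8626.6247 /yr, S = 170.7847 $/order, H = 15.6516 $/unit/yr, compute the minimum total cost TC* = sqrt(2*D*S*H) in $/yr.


2*D*S*H = 46118864.0525
TC* = sqrt(46118864.0525) = 6791.0871

6791.0871 $/yr


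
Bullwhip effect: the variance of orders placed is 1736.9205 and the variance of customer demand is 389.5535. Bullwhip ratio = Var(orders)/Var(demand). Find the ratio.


BW = 1736.9205 / 389.5535 = 4.4587

4.4587


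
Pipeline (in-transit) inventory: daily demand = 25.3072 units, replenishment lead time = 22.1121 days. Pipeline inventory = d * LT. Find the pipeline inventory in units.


Pipeline = 25.3072 * 22.1121 = 559.5953

559.5953 units


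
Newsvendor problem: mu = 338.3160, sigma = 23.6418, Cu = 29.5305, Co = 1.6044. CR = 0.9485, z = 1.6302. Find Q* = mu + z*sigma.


CR = Cu/(Cu+Co) = 29.5305/(29.5305+1.6044) = 0.9485
z = 1.6302
Q* = 338.3160 + 1.6302 * 23.6418 = 376.8569

376.8569 units


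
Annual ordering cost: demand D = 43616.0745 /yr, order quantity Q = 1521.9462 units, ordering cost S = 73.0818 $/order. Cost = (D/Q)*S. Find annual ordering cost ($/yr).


Number of orders = D/Q = 28.6581
Cost = 28.6581 * 73.0818 = 2094.3850

2094.3850 $/yr


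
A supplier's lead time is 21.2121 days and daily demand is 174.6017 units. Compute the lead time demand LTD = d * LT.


LTD = 174.6017 * 21.2121 = 3703.6687

3703.6687 units


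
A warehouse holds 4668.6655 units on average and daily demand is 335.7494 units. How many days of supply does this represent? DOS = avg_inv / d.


DOS = 4668.6655 / 335.7494 = 13.9052

13.9052 days


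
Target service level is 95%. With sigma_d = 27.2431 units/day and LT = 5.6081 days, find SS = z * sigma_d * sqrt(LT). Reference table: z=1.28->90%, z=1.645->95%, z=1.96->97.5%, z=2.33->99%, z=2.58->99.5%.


From the table, SL = 95% corresponds to z = 1.645
sqrt(LT) = sqrt(5.6081) = 2.3681
SS = 1.645 * 27.2431 * 2.3681 = 106.1281

106.1281 units


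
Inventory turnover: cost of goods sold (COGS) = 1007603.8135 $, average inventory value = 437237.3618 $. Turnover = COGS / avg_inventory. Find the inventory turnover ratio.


Turnover = 1007603.8135 / 437237.3618 = 2.3045

2.3045


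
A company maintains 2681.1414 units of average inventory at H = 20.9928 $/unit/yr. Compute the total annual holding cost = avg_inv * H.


Cost = 2681.1414 * 20.9928 = 56284.6652

56284.6652 $/yr


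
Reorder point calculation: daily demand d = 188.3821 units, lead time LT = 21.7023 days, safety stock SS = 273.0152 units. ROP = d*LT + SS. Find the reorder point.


d*LT = 188.3821 * 21.7023 = 4088.3248
ROP = 4088.3248 + 273.0152 = 4361.3400

4361.3400 units


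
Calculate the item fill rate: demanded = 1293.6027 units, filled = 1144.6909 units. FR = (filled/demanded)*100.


FR = 1144.6909 / 1293.6027 * 100 = 88.4886

88.4886%


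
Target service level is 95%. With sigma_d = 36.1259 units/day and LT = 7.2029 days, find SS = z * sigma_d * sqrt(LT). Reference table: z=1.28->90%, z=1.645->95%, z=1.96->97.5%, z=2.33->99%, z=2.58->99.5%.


From the table, SL = 95% corresponds to z = 1.645
sqrt(LT) = sqrt(7.2029) = 2.6838
SS = 1.645 * 36.1259 * 2.6838 = 159.4918

159.4918 units


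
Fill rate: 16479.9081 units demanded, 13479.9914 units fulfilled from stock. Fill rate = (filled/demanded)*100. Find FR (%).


FR = 13479.9914 / 16479.9081 * 100 = 81.7965

81.7965%


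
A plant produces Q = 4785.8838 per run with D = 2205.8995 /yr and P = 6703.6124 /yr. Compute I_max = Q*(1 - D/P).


D/P = 0.3291
1 - D/P = 0.6709
I_max = 4785.8838 * 0.6709 = 3211.0346

3211.0346 units


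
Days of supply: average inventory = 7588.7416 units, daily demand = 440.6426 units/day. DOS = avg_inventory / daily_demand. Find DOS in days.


DOS = 7588.7416 / 440.6426 = 17.2220

17.2220 days


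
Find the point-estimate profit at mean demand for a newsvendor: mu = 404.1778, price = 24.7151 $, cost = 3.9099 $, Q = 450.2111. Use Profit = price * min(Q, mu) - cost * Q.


Sales at mu = min(450.2111, 404.1778) = 404.1778
Revenue = 24.7151 * 404.1778 = 9989.2947
Total cost = 3.9099 * 450.2111 = 1760.2804
Profit = 9989.2947 - 1760.2804 = 8229.0144

8229.0144 $


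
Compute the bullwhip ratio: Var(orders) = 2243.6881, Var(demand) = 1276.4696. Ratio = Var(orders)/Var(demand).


BW = 2243.6881 / 1276.4696 = 1.7577

1.7577


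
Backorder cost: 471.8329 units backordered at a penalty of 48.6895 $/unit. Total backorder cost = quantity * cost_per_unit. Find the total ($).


Total = 471.8329 * 48.6895 = 22973.3080

22973.3080 $


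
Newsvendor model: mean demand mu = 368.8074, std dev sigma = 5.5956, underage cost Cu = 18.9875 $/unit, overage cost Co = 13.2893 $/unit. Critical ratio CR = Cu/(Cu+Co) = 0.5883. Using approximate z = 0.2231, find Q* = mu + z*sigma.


CR = Cu/(Cu+Co) = 18.9875/(18.9875+13.2893) = 0.5883
z = 0.2231
Q* = 368.8074 + 0.2231 * 5.5956 = 370.0558

370.0558 units


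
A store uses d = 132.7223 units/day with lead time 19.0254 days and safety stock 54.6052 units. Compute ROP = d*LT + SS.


d*LT = 132.7223 * 19.0254 = 2525.0948
ROP = 2525.0948 + 54.6052 = 2579.7000

2579.7000 units


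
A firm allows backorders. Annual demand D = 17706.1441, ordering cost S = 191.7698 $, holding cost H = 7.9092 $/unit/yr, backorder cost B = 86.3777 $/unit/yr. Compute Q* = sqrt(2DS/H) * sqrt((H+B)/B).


sqrt(2DS/H) = 926.6182
sqrt((H+B)/B) = 1.0448
Q* = 926.6182 * 1.0448 = 968.1122

968.1122 units


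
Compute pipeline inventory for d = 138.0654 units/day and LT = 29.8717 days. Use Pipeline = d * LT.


Pipeline = 138.0654 * 29.8717 = 4124.2482

4124.2482 units


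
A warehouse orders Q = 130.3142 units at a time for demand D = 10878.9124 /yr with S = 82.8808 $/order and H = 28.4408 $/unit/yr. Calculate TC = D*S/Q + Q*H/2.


Ordering cost = D*S/Q = 6919.0692
Holding cost = Q*H/2 = 1853.1200
TC = 6919.0692 + 1853.1200 = 8772.1892

8772.1892 $/yr


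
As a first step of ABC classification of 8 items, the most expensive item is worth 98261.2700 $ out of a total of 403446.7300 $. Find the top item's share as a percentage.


Top item = 98261.2700
Total = 403446.7300
Percentage = 98261.2700 / 403446.7300 * 100 = 24.3555

24.3555%


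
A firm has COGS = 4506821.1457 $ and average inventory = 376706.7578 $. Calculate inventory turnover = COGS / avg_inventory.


Turnover = 4506821.1457 / 376706.7578 = 11.9637

11.9637


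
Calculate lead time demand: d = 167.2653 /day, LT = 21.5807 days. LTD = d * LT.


LTD = 167.2653 * 21.5807 = 3609.7023

3609.7023 units


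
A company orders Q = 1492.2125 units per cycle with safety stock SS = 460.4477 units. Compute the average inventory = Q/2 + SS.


Q/2 = 746.1063
Avg = 746.1063 + 460.4477 = 1206.5539

1206.5539 units


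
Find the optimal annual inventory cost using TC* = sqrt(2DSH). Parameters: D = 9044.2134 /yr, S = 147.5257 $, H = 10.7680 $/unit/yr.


2*D*S*H = 28734492.2657
TC* = sqrt(28734492.2657) = 5360.4563

5360.4563 $/yr


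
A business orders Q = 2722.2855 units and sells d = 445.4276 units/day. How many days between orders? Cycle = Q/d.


Cycle = 2722.2855 / 445.4276 = 6.1116

6.1116 days


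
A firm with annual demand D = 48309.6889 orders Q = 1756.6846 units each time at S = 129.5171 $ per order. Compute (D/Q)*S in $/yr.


Number of orders = D/Q = 27.5005
Cost = 27.5005 * 129.5171 = 3561.7838

3561.7838 $/yr


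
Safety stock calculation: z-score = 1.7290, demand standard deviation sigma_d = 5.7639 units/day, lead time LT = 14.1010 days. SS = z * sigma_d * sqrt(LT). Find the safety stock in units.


sqrt(LT) = sqrt(14.1010) = 3.7551
SS = 1.7290 * 5.7639 * 3.7551 = 37.4228

37.4228 units


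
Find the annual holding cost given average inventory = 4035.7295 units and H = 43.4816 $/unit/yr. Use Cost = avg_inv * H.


Cost = 4035.7295 * 43.4816 = 175479.9758

175479.9758 $/yr


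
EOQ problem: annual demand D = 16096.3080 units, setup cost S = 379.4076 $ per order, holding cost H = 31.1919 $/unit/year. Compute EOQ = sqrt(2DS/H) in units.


2*D*S = 2 * 16096.3080 * 379.4076 = 12214123.1743
2*D*S/H = 391579.9671
EOQ = sqrt(391579.9671) = 625.7635

625.7635 units


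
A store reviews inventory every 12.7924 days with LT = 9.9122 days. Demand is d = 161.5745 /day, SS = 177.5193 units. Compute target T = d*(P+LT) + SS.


P + LT = 22.7046
d*(P+LT) = 161.5745 * 22.7046 = 3668.4844
T = 3668.4844 + 177.5193 = 3846.0037

3846.0037 units


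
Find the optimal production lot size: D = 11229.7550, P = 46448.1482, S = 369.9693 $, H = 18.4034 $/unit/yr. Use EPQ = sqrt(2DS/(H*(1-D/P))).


1 - D/P = 1 - 0.2418 = 0.7582
H*(1-D/P) = 13.9540
2DS = 8309329.1930
EPQ = sqrt(595479.4321) = 771.6731

771.6731 units


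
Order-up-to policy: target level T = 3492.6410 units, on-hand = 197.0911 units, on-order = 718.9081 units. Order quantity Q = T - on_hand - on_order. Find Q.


Inventory position = OH + OO = 197.0911 + 718.9081 = 915.9992
Q = 3492.6410 - 915.9992 = 2576.6418

2576.6418 units


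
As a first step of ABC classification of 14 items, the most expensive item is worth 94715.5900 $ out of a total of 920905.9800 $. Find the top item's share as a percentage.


Top item = 94715.5900
Total = 920905.9800
Percentage = 94715.5900 / 920905.9800 * 100 = 10.2850

10.2850%


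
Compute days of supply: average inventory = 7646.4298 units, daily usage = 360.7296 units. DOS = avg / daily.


DOS = 7646.4298 / 360.7296 = 21.1971

21.1971 days


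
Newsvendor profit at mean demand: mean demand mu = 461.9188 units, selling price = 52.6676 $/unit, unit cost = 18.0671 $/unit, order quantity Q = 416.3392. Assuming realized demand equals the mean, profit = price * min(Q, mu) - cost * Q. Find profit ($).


Sales at mu = min(416.3392, 461.9188) = 416.3392
Revenue = 52.6676 * 416.3392 = 21927.5864
Total cost = 18.0671 * 416.3392 = 7522.0420
Profit = 21927.5864 - 7522.0420 = 14405.5445

14405.5445 $


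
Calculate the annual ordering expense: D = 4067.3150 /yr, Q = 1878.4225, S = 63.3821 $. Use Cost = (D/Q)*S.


Number of orders = D/Q = 2.1653
Cost = 2.1653 * 63.3821 = 137.2401

137.2401 $/yr


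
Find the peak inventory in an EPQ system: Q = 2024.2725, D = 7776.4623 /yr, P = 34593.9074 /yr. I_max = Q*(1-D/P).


D/P = 0.2248
1 - D/P = 0.7752
I_max = 2024.2725 * 0.7752 = 1569.2306

1569.2306 units


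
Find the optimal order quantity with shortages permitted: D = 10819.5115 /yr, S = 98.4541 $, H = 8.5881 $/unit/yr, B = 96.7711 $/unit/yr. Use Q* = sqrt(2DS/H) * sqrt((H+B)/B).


sqrt(2DS/H) = 498.0663
sqrt((H+B)/B) = 1.0434
Q* = 498.0663 * 1.0434 = 519.6974

519.6974 units


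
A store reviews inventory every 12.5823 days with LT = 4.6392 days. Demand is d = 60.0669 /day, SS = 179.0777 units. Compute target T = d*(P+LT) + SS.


P + LT = 17.2215
d*(P+LT) = 60.0669 * 17.2215 = 1034.4421
T = 1034.4421 + 179.0777 = 1213.5198

1213.5198 units


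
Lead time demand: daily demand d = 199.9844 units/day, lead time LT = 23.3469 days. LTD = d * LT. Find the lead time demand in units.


LTD = 199.9844 * 23.3469 = 4669.0158

4669.0158 units


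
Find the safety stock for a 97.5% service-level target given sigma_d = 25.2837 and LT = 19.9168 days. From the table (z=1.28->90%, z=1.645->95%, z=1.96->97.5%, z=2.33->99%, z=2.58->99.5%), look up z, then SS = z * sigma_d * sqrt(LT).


From the table, SL = 97.5% corresponds to z = 1.96
sqrt(LT) = sqrt(19.9168) = 4.4628
SS = 1.96 * 25.2837 * 4.4628 = 221.1599

221.1599 units


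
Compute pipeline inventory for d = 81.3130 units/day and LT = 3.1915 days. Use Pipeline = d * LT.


Pipeline = 81.3130 * 3.1915 = 259.5104

259.5104 units


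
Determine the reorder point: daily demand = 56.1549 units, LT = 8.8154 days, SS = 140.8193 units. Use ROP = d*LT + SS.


d*LT = 56.1549 * 8.8154 = 495.0279
ROP = 495.0279 + 140.8193 = 635.8472

635.8472 units


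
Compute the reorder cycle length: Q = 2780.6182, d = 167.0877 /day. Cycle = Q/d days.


Cycle = 2780.6182 / 167.0877 = 16.6417

16.6417 days


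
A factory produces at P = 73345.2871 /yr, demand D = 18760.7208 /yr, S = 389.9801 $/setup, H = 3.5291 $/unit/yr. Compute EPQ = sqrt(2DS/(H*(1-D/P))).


1 - D/P = 1 - 0.2558 = 0.7442
H*(1-D/P) = 2.6264
2DS = 14632615.5473
EPQ = sqrt(5571348.7712) = 2360.3705

2360.3705 units


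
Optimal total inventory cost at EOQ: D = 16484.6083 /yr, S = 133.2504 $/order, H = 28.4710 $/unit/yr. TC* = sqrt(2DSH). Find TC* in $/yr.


2*D*S*H = 125077695.3620
TC* = sqrt(125077695.3620) = 11183.8140

11183.8140 $/yr


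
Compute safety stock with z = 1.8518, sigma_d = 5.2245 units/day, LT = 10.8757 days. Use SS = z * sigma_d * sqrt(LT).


sqrt(LT) = sqrt(10.8757) = 3.2978
SS = 1.8518 * 5.2245 * 3.2978 = 31.9056

31.9056 units


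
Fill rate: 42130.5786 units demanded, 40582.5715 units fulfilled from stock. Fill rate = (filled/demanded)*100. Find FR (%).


FR = 40582.5715 / 42130.5786 * 100 = 96.3257

96.3257%


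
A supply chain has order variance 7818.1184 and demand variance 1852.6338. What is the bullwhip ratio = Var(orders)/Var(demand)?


BW = 7818.1184 / 1852.6338 = 4.2200

4.2200


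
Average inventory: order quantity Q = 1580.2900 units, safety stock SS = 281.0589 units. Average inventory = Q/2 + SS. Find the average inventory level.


Q/2 = 790.1450
Avg = 790.1450 + 281.0589 = 1071.2039

1071.2039 units


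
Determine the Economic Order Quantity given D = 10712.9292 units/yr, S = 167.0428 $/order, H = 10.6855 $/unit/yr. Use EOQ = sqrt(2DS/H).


2*D*S = 2 * 10712.9292 * 167.0428 = 3579035.3795
2*D*S/H = 334943.1828
EOQ = sqrt(334943.1828) = 578.7428

578.7428 units


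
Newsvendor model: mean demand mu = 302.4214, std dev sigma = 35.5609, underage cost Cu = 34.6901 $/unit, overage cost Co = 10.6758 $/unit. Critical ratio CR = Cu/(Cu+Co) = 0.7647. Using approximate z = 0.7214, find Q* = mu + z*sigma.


CR = Cu/(Cu+Co) = 34.6901/(34.6901+10.6758) = 0.7647
z = 0.7214
Q* = 302.4214 + 0.7214 * 35.5609 = 328.0750

328.0750 units


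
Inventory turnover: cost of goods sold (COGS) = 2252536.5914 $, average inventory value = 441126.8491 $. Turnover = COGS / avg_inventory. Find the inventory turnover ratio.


Turnover = 2252536.5914 / 441126.8491 = 5.1063

5.1063


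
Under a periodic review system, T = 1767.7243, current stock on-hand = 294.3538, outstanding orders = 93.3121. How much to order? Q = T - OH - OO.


Inventory position = OH + OO = 294.3538 + 93.3121 = 387.6659
Q = 1767.7243 - 387.6659 = 1380.0584

1380.0584 units


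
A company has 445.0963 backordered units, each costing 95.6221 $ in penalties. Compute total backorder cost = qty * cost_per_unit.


Total = 445.0963 * 95.6221 = 42561.0429

42561.0429 $


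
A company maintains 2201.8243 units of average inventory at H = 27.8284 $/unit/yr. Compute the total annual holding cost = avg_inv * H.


Cost = 2201.8243 * 27.8284 = 61273.2474

61273.2474 $/yr


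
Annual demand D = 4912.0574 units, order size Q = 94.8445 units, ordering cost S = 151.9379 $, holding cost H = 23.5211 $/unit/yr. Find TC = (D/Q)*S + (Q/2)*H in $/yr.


Ordering cost = D*S/Q = 7868.9612
Holding cost = Q*H/2 = 1115.4235
TC = 7868.9612 + 1115.4235 = 8984.3846

8984.3846 $/yr


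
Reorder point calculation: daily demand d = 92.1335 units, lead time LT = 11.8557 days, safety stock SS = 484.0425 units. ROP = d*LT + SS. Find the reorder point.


d*LT = 92.1335 * 11.8557 = 1092.3071
ROP = 1092.3071 + 484.0425 = 1576.3496

1576.3496 units


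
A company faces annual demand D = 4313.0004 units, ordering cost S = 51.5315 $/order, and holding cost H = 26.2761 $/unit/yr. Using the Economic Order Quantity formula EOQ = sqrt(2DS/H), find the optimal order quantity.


2*D*S = 2 * 4313.0004 * 51.5315 = 444510.7602
2*D*S/H = 16916.9230
EOQ = sqrt(16916.9230) = 130.0651

130.0651 units


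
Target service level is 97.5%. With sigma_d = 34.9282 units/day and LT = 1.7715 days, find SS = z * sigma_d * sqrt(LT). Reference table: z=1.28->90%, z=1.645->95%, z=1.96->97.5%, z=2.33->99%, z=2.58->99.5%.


From the table, SL = 97.5% corresponds to z = 1.96
sqrt(LT) = sqrt(1.7715) = 1.3310
SS = 1.96 * 34.9282 * 1.3310 = 91.1177

91.1177 units


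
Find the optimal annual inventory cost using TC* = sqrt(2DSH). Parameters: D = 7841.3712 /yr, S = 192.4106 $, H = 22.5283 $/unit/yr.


2*D*S*H = 67979728.1659
TC* = sqrt(67979728.1659) = 8244.9820

8244.9820 $/yr


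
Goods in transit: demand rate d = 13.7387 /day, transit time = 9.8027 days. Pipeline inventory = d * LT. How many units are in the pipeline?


Pipeline = 13.7387 * 9.8027 = 134.6764

134.6764 units


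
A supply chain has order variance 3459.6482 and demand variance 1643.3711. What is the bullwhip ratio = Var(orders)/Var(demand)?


BW = 3459.6482 / 1643.3711 = 2.1052

2.1052


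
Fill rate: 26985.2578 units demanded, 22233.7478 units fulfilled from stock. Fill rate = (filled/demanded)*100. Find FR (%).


FR = 22233.7478 / 26985.2578 * 100 = 82.3922

82.3922%


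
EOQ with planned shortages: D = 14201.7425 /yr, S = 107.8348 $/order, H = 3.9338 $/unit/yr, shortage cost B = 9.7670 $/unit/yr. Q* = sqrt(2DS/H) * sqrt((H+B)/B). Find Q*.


sqrt(2DS/H) = 882.3871
sqrt((H+B)/B) = 1.1844
Q* = 882.3871 * 1.1844 = 1045.0848

1045.0848 units


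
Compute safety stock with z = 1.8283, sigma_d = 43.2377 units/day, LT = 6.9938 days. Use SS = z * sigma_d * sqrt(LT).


sqrt(LT) = sqrt(6.9938) = 2.6446
SS = 1.8283 * 43.2377 * 2.6446 = 209.0579

209.0579 units


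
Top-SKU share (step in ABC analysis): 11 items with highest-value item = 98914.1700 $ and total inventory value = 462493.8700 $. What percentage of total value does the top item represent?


Top item = 98914.1700
Total = 462493.8700
Percentage = 98914.1700 / 462493.8700 * 100 = 21.3871

21.3871%


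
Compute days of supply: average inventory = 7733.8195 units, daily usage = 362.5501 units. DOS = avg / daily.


DOS = 7733.8195 / 362.5501 = 21.3317

21.3317 days


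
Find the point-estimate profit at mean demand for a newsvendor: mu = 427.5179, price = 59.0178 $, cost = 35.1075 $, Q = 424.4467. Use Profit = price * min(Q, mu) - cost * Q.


Sales at mu = min(424.4467, 427.5179) = 424.4467
Revenue = 59.0178 * 424.4467 = 25049.9105
Total cost = 35.1075 * 424.4467 = 14901.2625
Profit = 25049.9105 - 14901.2625 = 10148.6479

10148.6479 $


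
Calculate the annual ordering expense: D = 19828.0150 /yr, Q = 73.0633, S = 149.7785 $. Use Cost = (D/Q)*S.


Number of orders = D/Q = 271.3813
Cost = 271.3813 * 149.7785 = 40647.0875

40647.0875 $/yr


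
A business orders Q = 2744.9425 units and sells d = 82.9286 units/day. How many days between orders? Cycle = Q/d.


Cycle = 2744.9425 / 82.9286 = 33.1001

33.1001 days


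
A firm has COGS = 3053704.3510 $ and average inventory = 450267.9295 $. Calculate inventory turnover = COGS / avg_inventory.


Turnover = 3053704.3510 / 450267.9295 = 6.7820

6.7820


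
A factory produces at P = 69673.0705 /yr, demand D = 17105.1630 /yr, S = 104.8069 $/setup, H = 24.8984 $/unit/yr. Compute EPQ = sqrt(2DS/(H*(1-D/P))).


1 - D/P = 1 - 0.2455 = 0.7545
H*(1-D/P) = 18.7857
2DS = 3585478.2160
EPQ = sqrt(190862.1927) = 436.8778

436.8778 units


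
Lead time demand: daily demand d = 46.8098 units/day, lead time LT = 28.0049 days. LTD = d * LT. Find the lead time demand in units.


LTD = 46.8098 * 28.0049 = 1310.9038

1310.9038 units
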